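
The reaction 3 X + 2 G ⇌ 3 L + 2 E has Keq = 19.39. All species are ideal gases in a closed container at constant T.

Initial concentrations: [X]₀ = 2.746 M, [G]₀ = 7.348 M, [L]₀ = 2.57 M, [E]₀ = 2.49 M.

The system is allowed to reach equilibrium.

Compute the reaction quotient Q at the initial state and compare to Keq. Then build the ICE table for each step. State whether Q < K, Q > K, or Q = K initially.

Q₀ = 0.09414; Q < K (proceeds forward)

Q₀ = 0.09414 vs Keq = 19.39 ⇒ Q<K, forward
Step 1:
                   X          G          L          E
  Initial      2.746      7.348       2.57       2.49
  Change      -1.657     -1.105      1.657      1.105
  Equil        1.089      6.243      4.227      3.595
  solve Keq expr → x = 0.5523; check Q = 19.39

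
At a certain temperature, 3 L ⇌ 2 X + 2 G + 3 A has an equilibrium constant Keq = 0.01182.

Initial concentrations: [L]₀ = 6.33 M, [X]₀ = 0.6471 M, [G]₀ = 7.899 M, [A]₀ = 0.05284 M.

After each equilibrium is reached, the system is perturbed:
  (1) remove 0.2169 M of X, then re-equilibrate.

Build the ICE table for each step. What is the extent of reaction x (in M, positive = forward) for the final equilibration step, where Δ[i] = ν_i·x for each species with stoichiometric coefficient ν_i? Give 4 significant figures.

Q₀ = 1.5197e-05 vs Keq = 0.01182 ⇒ Q<K, forward
Step 1:
                   L          X          G          A
  Initial       6.33     0.6471      7.899    0.05284
  Change     -0.3216     0.2144     0.2144     0.3216
  Equil        6.008     0.8615      8.113     0.3744
  solve Keq expr → x = 0.1072; check Q = 0.01182
Then remove 0.2169 M of X.
Step 2:
                   L          X          G          A
  Initial      6.008     0.6446      8.113     0.3744
  Change    -0.05726    0.03817    0.03817    0.05726
  Equil        5.951     0.6827      8.152     0.4317
  solve Keq expr → x = 0.01909; check Q = 0.01182

x = 0.01909 M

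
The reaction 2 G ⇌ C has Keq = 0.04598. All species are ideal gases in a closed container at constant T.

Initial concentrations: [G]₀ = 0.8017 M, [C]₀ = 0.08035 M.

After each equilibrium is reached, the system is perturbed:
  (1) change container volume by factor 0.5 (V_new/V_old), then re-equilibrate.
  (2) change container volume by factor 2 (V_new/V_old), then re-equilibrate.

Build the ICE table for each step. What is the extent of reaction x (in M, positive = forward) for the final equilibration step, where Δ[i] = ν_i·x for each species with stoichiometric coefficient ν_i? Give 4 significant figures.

x = -0.02763 M

Q₀ = 0.125 vs Keq = 0.04598 ⇒ Q>K, reverse
Step 1:
                   G          C
  I           0.8017    0.08035
  C          0.08792   -0.04396
  E           0.8896    0.03639
  solve Keq expr → x = -0.04396; check Q = 0.04598
Then change container volume by factor 0.5 (V_new/V_old).
Step 2:
                   G          C
  I            1.779    0.07278
  C          -0.1105    0.05526
  E            1.669      0.128
  solve Keq expr → x = 0.05526; check Q = 0.04598
Then change container volume by factor 2 (V_new/V_old).
Step 3:
                   G          C
  I           0.8344    0.06402
  C          0.05526   -0.02763
  E           0.8896    0.03639
  solve Keq expr → x = -0.02763; check Q = 0.04598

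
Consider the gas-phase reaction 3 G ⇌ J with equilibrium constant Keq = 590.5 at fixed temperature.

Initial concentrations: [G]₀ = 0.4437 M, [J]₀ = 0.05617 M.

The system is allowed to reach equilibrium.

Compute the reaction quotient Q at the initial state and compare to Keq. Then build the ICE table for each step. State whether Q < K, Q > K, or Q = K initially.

Q₀ = 0.643; Q < K (proceeds forward)

Q₀ = 0.643 vs Keq = 590.5 ⇒ Q<K, forward
Step 1:
                   G          J
  init        0.4437    0.05617
  Δ          -0.3762     0.1254
  eq          0.0675     0.1816
  solve Keq expr → x = 0.1254; check Q = 590.5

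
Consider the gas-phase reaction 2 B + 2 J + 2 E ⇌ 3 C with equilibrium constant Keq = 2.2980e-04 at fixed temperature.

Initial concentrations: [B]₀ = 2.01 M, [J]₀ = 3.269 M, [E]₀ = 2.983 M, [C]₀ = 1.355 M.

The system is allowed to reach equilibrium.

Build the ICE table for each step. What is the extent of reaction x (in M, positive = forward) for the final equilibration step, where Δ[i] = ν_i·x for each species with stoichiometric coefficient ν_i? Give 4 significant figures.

Q₀ = 0.006476 vs Keq = 2.2980e-04 ⇒ Q>K, reverse
Step 1:
                  B         J         E         C
  Initial      2.01     3.269     2.983     1.355
  Change     0.4871    0.4871    0.4871   -0.7306
  Equil       2.497     3.756      3.47    0.6244
  solve Keq expr → x = -0.2435; check Q = 2.2980e-04

x = -0.2435 M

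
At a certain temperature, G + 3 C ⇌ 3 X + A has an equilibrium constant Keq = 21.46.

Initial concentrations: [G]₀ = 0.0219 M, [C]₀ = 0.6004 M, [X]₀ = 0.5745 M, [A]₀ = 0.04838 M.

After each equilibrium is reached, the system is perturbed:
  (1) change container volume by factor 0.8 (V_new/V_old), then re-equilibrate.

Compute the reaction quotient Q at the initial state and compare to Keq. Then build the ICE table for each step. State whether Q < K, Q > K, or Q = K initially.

Q₀ = 1.935 vs Keq = 21.46 ⇒ Q<K, forward
Step 1:
                  G         C         X         A
  I          0.0219    0.6004    0.5745   0.04838
  C        -0.01733    -0.052     0.052   0.01733
  E        0.004566    0.5484    0.6265   0.06571
  solve Keq expr → x = 0.01733; check Q = 21.46
Then change container volume by factor 0.8 (V_new/V_old).
Step 2:
                  G         C         X         A
  I        0.005707    0.6855    0.7831   0.08214
  C               0         0         0         0
  E        0.005707    0.6855    0.7831   0.08214
  solve Keq expr → x = 0; check Q = 21.46

Q₀ = 1.935; Q < K (proceeds forward)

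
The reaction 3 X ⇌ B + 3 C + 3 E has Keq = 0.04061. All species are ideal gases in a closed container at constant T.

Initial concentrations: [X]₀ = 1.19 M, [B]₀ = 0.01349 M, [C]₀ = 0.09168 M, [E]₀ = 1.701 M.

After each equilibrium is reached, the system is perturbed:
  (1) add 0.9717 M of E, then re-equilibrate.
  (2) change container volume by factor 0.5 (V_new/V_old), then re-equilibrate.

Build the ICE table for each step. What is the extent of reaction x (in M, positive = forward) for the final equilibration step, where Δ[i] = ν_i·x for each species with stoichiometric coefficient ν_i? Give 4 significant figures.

Q₀ = 3.0360e-05 vs Keq = 0.04061 ⇒ Q<K, forward
Step 1:
                    X           B           C           E
  I              1.19     0.01349     0.09168       1.701
  C           -0.2597     0.08655      0.2597      0.2597
  E            0.9303         0.1      0.3513       1.961
  solve Keq expr → x = 0.08655; check Q = 0.04061
Then add 0.9717 M of E.
Step 2:
                    X           B           C           E
  I            0.9303         0.1      0.3513       2.932
  C           0.06923    -0.02308    -0.06923    -0.06923
  E            0.9996     0.07697      0.2821       2.863
  solve Keq expr → x = -0.02308; check Q = 0.04061
Then change container volume by factor 0.5 (V_new/V_old).
Step 3:
                    X           B           C           E
  I             1.999      0.1539      0.5642       5.726
  C            0.2341    -0.07804     -0.2341     -0.2341
  E             2.233      0.0759      0.3301       5.492
  solve Keq expr → x = -0.07804; check Q = 0.04061

x = -0.07804 M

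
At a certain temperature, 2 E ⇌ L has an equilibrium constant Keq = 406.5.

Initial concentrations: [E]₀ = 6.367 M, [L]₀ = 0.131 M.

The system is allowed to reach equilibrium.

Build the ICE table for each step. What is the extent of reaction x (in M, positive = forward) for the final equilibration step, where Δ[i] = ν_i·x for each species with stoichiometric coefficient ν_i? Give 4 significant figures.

x = 3.139 M

Q₀ = 0.003231 vs Keq = 406.5 ⇒ Q<K, forward
Step 1:
                   E          L
  Initial      6.367      0.131
  Change      -6.277      3.139
  Equil      0.08969       3.27
  solve Keq expr → x = 3.139; check Q = 406.5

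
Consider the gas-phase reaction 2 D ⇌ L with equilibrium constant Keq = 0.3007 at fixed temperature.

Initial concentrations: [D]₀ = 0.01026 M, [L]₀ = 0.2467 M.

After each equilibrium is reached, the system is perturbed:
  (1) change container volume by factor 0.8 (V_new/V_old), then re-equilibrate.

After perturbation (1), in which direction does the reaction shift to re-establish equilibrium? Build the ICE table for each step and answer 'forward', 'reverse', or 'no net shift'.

Direction: forward

Q₀ = 2344 vs Keq = 0.3007 ⇒ Q>K, reverse
Step 1:
                  D         L
  init      0.01026    0.2467
  Δ          0.3948   -0.1974
  eq          0.405   0.04932
  solve Keq expr → x = -0.1974; check Q = 0.3007
Then change container volume by factor 0.8 (V_new/V_old).
Step 2:
                  D         L
  init       0.5063   0.06166
  Δ         -0.0193   0.00965
  eq          0.487   0.07131
  solve Keq expr → x = 0.00965; check Q = 0.3007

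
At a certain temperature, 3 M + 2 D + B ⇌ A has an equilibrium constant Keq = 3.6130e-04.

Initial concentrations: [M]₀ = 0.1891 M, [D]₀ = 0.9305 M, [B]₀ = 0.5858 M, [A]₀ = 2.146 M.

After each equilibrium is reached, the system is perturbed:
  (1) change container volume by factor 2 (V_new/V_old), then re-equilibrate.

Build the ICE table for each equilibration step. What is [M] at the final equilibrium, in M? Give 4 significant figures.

Q₀ = 625.7 vs Keq = 3.6130e-04 ⇒ Q>K, reverse
Step 1:
                   M          D          B          A
  I           0.1891     0.9305     0.5858      2.146
  C            4.125       2.75      1.375     -1.375
  E            4.314      3.681      1.961     0.7709
  solve Keq expr → x = -1.375; check Q = 3.6130e-04
Then change container volume by factor 2 (V_new/V_old).
Step 2:
                   M          D          B          A
  I            2.157       1.84     0.9805     0.3854
  C           0.9141     0.6094     0.3047    -0.3047
  E            3.071       2.45      1.285    0.08074
  solve Keq expr → x = -0.3047; check Q = 3.6130e-04

[M]_eq = 3.071 M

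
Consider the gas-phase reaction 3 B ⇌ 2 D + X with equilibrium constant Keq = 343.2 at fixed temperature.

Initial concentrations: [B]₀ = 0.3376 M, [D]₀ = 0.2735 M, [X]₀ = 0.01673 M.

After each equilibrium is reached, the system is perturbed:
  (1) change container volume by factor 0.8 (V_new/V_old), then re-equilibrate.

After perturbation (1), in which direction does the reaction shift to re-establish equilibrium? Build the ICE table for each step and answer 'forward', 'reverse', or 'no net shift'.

Q₀ = 0.03252 vs Keq = 343.2 ⇒ Q<K, forward
Step 1:
                   B          D          X
  init        0.3376     0.2735    0.01673
  Δ          -0.2956      0.197    0.09852
  eq         0.04205     0.4705     0.1152
  solve Keq expr → x = 0.09852; check Q = 343.2
Then change container volume by factor 0.8 (V_new/V_old).
Step 2:
                   B          D          X
  init       0.05256     0.5882     0.1441
  Δ                0          0          0
  eq         0.05256     0.5882     0.1441
  solve Keq expr → x = 0; check Q = 343.2

Direction: no net shift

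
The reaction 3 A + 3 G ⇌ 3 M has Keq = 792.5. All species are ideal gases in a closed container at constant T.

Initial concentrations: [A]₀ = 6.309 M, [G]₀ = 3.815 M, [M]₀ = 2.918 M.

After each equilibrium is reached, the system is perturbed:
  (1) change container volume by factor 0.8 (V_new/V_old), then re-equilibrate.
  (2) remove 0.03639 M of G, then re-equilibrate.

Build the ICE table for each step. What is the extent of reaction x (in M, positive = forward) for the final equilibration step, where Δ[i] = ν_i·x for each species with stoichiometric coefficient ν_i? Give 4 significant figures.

Q₀ = 0.001782 vs Keq = 792.5 ⇒ Q<K, forward
Step 1:
                   A          G          M
  init         6.309      3.815      2.918
  Δ            -3.56      -3.56       3.56
  eq           2.749     0.2547      6.478
  solve Keq expr → x = 1.187; check Q = 792.5
Then change container volume by factor 0.8 (V_new/V_old).
Step 2:
                   A          G          M
  init         3.436     0.3184      8.098
  Δ          -0.0575    -0.0575     0.0575
  eq           3.378     0.2609      8.155
  solve Keq expr → x = 0.01917; check Q = 792.5
Then remove 0.03639 M of G.
Step 3:
                   A          G          M
  init         3.378     0.2245      8.155
  Δ          0.03284    0.03284   -0.03284
  eq           3.411     0.2573      8.123
  solve Keq expr → x = -0.01095; check Q = 792.5

x = -0.01095 M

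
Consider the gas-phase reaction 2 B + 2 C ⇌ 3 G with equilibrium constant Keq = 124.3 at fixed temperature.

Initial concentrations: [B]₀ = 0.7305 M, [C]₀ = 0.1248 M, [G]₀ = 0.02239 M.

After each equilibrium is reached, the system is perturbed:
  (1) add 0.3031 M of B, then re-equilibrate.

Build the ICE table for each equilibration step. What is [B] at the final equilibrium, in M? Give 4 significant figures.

[B]_eq = 0.9173 M

Q₀ = 0.00135 vs Keq = 124.3 ⇒ Q<K, forward
Step 1:
                    B           C           G
  init         0.7305      0.1248     0.02239
  Δ           -0.1126     -0.1126       0.169
  eq           0.6179     0.01215      0.1914
  solve Keq expr → x = 0.05632; check Q = 124.3
Then add 0.3031 M of B.
Step 2:
                    B           C           G
  init          0.921     0.01215      0.1914
  Δ         -0.003617   -0.003617    0.005425
  eq           0.9173    0.008536      0.1968
  solve Keq expr → x = 0.001808; check Q = 124.3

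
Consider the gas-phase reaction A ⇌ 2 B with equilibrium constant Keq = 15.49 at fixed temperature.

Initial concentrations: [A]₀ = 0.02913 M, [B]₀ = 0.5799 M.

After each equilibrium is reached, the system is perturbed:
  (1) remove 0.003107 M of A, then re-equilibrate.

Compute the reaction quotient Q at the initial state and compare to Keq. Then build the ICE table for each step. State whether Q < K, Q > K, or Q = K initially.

Q₀ = 11.54; Q < K (proceeds forward)

Q₀ = 11.54 vs Keq = 15.49 ⇒ Q<K, forward
Step 1:
                  A         B
  Initial   0.02913    0.5799
  Change  -0.006444   0.01289
  Equil     0.02269    0.5928
  solve Keq expr → x = 0.006444; check Q = 15.49
Then remove 0.003107 M of A.
Step 2:
                  A         B
  Initial   0.01958    0.5928
  Change   0.002696 -0.005392
  Equil     0.02227    0.5874
  solve Keq expr → x = -0.002696; check Q = 15.49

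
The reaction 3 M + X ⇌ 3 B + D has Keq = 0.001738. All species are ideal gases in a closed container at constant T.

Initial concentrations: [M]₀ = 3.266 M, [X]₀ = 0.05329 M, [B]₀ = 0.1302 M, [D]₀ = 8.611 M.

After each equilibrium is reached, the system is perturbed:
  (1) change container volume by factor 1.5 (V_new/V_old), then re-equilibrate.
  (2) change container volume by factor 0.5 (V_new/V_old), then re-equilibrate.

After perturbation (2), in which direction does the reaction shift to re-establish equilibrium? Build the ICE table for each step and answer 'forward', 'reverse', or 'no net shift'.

Q₀ = 0.01024 vs Keq = 0.001738 ⇒ Q>K, reverse
Step 1:
                   M          X          B          D
  I            3.266    0.05329     0.1302      8.611
  C             0.05    0.01667      -0.05   -0.01667
  E            3.316    0.06996     0.0802      8.594
  solve Keq expr → x = -0.01667; check Q = 0.001738
Then change container volume by factor 1.5 (V_new/V_old).
Step 2:
                   M          X          B          D
  I            2.211    0.04664    0.05347       5.73
  C                0          0          0          0
  E            2.211    0.04664    0.05347       5.73
  solve Keq expr → x = 0; check Q = 0.001738
Then change container volume by factor 0.5 (V_new/V_old).
Step 3:
                   M          X          B          D
  I            4.421    0.09328     0.1069      11.46
  C                0          0          0          0
  E            4.421    0.09328     0.1069      11.46
  solve Keq expr → x = 0; check Q = 0.001738

Direction: no net shift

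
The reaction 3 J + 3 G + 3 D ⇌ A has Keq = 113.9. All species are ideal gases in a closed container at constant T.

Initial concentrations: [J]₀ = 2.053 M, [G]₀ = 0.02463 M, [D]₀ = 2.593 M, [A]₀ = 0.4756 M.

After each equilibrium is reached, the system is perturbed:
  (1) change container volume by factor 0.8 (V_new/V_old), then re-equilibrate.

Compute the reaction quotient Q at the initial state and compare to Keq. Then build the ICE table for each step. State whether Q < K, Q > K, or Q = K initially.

Q₀ = 211 vs Keq = 113.9 ⇒ Q>K, reverse
Step 1:
                    J           G           D           A
  init          2.053     0.02463       2.593      0.4756
  Δ          0.005438    0.005438    0.005438   -0.001813
  eq            2.058     0.03007       2.598      0.4738
  solve Keq expr → x = -0.001813; check Q = 113.9
Then change container volume by factor 0.8 (V_new/V_old).
Step 2:
                    J           G           D           A
  init          2.573     0.03758       3.248      0.5922
  Δ          -0.01655    -0.01655    -0.01655    0.005517
  eq            2.556     0.02104       3.231      0.5978
  solve Keq expr → x = 0.005517; check Q = 113.9

Q₀ = 211; Q > K (proceeds reverse)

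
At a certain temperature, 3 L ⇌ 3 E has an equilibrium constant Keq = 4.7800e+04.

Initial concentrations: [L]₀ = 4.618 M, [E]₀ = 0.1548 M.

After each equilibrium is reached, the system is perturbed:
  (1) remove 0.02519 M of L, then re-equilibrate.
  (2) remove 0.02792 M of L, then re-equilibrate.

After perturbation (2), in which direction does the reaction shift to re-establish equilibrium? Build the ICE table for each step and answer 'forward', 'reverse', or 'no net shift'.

Direction: reverse

Q₀ = 3.7666e-05 vs Keq = 4.7800e+04 ⇒ Q<K, forward
Step 1:
                  L         E
  I           4.618    0.1548
  C           -4.49      4.49
  E           0.128     4.645
  solve Keq expr → x = 1.497; check Q = 4.7800e+04
Then remove 0.02519 M of L.
Step 2:
                  L         E
  I          0.1028     4.645
  C         0.02451  -0.02451
  E          0.1273      4.62
  solve Keq expr → x = -0.008172; check Q = 4.7800e+04
Then remove 0.02792 M of L.
Step 3:
                  L         E
  I         0.09939      4.62
  C         0.02717  -0.02717
  E          0.1266     4.593
  solve Keq expr → x = -0.009057; check Q = 4.7800e+04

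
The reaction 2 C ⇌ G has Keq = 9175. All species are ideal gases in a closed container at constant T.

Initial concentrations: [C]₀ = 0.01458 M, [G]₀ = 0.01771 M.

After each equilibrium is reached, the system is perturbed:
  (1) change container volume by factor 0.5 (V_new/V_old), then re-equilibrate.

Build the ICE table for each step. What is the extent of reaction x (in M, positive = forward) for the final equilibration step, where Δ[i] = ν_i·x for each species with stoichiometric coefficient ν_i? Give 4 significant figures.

Q₀ = 83.31 vs Keq = 9175 ⇒ Q<K, forward
Step 1:
                    C           G
  init        0.01458     0.01771
  Δ          -0.01296    0.006478
  eq         0.001624     0.02419
  solve Keq expr → x = 0.006478; check Q = 9175
Then change container volume by factor 0.5 (V_new/V_old).
Step 2:
                    C           G
  init       0.003247     0.04838
  Δ       -9.4000e-04  4.7000e-04
  eq         0.002307     0.04885
  solve Keq expr → x = 4.7000e-04; check Q = 9175

x = 4.7000e-04 M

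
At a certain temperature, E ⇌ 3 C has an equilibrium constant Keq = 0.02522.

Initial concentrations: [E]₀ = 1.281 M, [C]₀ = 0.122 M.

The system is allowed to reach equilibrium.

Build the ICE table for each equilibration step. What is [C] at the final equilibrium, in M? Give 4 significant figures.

[C]_eq = 0.3131 M

Q₀ = 0.001418 vs Keq = 0.02522 ⇒ Q<K, forward
Step 1:
                  E         C
  I           1.281     0.122
  C        -0.06371    0.1911
  E           1.217    0.3131
  solve Keq expr → x = 0.06371; check Q = 0.02522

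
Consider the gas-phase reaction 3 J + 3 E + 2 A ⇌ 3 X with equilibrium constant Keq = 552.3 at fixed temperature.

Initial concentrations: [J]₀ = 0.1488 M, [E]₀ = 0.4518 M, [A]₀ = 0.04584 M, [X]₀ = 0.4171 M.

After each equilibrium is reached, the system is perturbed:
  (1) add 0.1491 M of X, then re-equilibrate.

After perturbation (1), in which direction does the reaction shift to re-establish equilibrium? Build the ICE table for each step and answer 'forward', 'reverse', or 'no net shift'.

Direction: reverse

Q₀ = 1.1365e+05 vs Keq = 552.3 ⇒ Q>K, reverse
Step 1:
                  J         E         A         X
  init       0.1488    0.4518   0.04584    0.4171
  Δ          0.1149    0.1149   0.07658   -0.1149
  eq         0.2637    0.5667    0.1224    0.3022
  solve Keq expr → x = -0.03829; check Q = 552.3
Then add 0.1491 M of X.
Step 2:
                  J         E         A         X
  init       0.2637    0.5667    0.1224    0.4513
  Δ         0.03686   0.03686   0.02457  -0.03686
  eq         0.3005    0.6035     0.147    0.4145
  solve Keq expr → x = -0.01229; check Q = 552.3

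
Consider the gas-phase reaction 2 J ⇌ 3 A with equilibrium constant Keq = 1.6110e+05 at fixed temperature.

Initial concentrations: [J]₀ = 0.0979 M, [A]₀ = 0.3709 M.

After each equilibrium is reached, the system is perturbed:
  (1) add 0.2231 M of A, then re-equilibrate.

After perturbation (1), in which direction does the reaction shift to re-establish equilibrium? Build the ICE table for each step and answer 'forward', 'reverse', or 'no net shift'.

Q₀ = 5.324 vs Keq = 1.6110e+05 ⇒ Q<K, forward
Step 1:
                   J          A
  I           0.0979     0.3709
  C         -0.09698     0.1455
  E       9.2445e-04     0.5164
  solve Keq expr → x = 0.04849; check Q = 1.6110e+05
Then add 0.2231 M of A.
Step 2:
                   J          A
  I       9.2445e-04     0.7395
  C       6.5664e-04 -9.8497e-04
  E         0.001581     0.7385
  solve Keq expr → x = -3.2832e-04; check Q = 1.6110e+05

Direction: reverse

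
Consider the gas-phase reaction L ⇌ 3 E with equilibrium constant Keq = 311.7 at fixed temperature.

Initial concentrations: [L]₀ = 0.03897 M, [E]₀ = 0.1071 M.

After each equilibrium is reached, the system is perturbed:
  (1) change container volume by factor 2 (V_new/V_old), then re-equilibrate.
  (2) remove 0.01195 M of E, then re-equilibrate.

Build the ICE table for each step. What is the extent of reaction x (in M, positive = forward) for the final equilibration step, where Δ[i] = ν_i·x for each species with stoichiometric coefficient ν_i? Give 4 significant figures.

Q₀ = 0.03152 vs Keq = 311.7 ⇒ Q<K, forward
Step 1:
                   L          E
  init       0.03897     0.1071
  Δ         -0.03893     0.1168
  eq      3.6011e-05     0.2239
  solve Keq expr → x = 0.03893; check Q = 311.7
Then change container volume by factor 2 (V_new/V_old).
Step 2:
                   L          E
  init    1.8006e-05      0.112
  Δ       -1.3499e-05 4.0498e-05
  eq      4.5063e-06      0.112
  solve Keq expr → x = 1.3499e-05; check Q = 311.7
Then remove 0.01195 M of E.
Step 3:
                   L          E
  init    4.5063e-06        0.1
  Δ       -1.2937e-06 3.8811e-06
  eq      3.2126e-06        0.1
  solve Keq expr → x = 1.2937e-06; check Q = 311.7

x = 1.2937e-06 M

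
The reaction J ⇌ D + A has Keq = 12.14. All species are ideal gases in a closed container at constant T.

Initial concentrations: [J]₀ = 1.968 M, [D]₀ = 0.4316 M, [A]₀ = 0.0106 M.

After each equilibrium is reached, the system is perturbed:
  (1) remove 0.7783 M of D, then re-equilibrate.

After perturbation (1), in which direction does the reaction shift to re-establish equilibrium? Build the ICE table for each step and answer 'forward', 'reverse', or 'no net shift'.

Direction: forward

Q₀ = 0.002325 vs Keq = 12.14 ⇒ Q<K, forward
Step 1:
                  J         D         A
  I           1.968    0.4316    0.0106
  C          -1.675     1.675     1.675
  E          0.2926     2.107     1.686
  solve Keq expr → x = 1.675; check Q = 12.14
Then remove 0.7783 M of D.
Step 2:
                  J         D         A
  I          0.2926     1.329     1.686
  C         -0.0861    0.0861    0.0861
  E          0.2065     1.415     1.772
  solve Keq expr → x = 0.0861; check Q = 12.14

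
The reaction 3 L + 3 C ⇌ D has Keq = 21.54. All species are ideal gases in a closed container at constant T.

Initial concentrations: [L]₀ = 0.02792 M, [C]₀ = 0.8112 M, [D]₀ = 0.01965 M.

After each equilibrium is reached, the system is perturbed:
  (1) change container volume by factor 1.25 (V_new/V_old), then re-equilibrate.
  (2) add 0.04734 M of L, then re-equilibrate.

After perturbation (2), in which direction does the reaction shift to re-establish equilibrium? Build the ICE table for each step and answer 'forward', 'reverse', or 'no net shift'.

Direction: forward

Q₀ = 1691 vs Keq = 21.54 ⇒ Q>K, reverse
Step 1:
                   L          C          D
  init       0.02792     0.8112    0.01965
  Δ          0.04395    0.04395   -0.01465
  eq         0.07187     0.8551      0.005
  solve Keq expr → x = -0.01465; check Q = 21.54
Then change container volume by factor 1.25 (V_new/V_old).
Step 2:
                   L          C          D
  init        0.0575     0.6841      0.004
  Δ         0.006439   0.006439  -0.002146
  eq         0.06393     0.6906   0.001854
  solve Keq expr → x = -0.002146; check Q = 21.54
Then add 0.04734 M of L.
Step 3:
                   L          C          D
  init        0.1113     0.6906   0.001854
  Δ         -0.01331   -0.01331   0.004437
  eq         0.09796     0.6772   0.006291
  solve Keq expr → x = 0.004437; check Q = 21.54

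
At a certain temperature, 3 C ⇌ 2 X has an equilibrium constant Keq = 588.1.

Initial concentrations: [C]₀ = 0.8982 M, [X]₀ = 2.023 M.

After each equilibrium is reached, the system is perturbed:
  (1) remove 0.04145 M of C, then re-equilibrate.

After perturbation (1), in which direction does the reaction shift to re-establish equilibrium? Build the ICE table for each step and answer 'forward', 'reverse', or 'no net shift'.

Direction: reverse

Q₀ = 5.648 vs Keq = 588.1 ⇒ Q<K, forward
Step 1:
                  C         X
  Initial    0.8982     2.023
  Change    -0.6797    0.4532
  Equil      0.2185     2.476
  solve Keq expr → x = 0.2266; check Q = 588.1
Then remove 0.04145 M of C.
Step 2:
                  C         X
  Initial     0.177     2.476
  Change    0.03988  -0.02659
  Equil      0.2169      2.45
  solve Keq expr → x = -0.01329; check Q = 588.1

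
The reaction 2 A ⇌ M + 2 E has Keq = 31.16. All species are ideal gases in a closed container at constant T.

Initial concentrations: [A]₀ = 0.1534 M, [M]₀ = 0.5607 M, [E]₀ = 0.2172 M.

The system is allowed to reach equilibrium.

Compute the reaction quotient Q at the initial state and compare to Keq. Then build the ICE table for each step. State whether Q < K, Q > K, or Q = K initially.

Q₀ = 1.124; Q < K (proceeds forward)

Q₀ = 1.124 vs Keq = 31.16 ⇒ Q<K, forward
Step 1:
                  A         M         E
  init       0.1534    0.5607    0.2172
  Δ         -0.1078   0.05388    0.1078
  eq        0.04564    0.6146     0.325
  solve Keq expr → x = 0.05388; check Q = 31.16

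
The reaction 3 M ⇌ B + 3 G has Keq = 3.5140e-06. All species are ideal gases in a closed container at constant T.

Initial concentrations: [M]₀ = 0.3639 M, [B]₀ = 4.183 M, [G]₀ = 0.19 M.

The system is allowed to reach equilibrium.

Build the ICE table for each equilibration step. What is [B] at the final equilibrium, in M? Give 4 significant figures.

[B]_eq = 4.121 M

Q₀ = 0.5954 vs Keq = 3.5140e-06 ⇒ Q>K, reverse
Step 1:
                    M           B           G
  Initial      0.3639       4.183        0.19
  Change       0.1848     -0.0616     -0.1848
  Equil        0.5487       4.121    0.005203
  solve Keq expr → x = -0.0616; check Q = 3.5140e-06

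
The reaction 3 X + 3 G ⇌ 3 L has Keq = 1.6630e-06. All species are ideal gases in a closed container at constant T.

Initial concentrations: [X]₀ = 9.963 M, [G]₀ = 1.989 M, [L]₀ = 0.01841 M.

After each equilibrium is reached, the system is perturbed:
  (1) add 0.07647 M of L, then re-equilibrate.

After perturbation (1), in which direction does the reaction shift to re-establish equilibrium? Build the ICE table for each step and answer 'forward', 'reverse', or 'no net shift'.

Direction: reverse

Q₀ = 8.0184e-10 vs Keq = 1.6630e-06 ⇒ Q<K, forward
Step 1:
                   X          G          L
  init         9.963      1.989    0.01841
  Δ          -0.1899    -0.1899     0.1899
  eq           9.773      1.799     0.2083
  solve Keq expr → x = 0.0633; check Q = 1.6630e-06
Then add 0.07647 M of L.
Step 2:
                   X          G          L
  init         9.773      1.799     0.2848
  Δ           0.0672     0.0672    -0.0672
  eq            9.84      1.866     0.2176
  solve Keq expr → x = -0.0224; check Q = 1.6630e-06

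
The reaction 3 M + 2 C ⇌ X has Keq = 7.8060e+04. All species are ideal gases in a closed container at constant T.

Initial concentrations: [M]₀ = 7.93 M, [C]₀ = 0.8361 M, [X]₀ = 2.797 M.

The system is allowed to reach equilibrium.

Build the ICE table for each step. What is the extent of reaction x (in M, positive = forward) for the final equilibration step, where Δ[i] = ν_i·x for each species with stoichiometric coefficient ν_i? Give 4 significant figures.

x = 0.4179 M

Q₀ = 0.008023 vs Keq = 7.8060e+04 ⇒ Q<K, forward
Step 1:
                  M         C         X
  I            7.93    0.8361     2.797
  C          -1.254   -0.8357    0.4179
  E           6.676 3.7201e-04     3.215
  solve Keq expr → x = 0.4179; check Q = 7.8060e+04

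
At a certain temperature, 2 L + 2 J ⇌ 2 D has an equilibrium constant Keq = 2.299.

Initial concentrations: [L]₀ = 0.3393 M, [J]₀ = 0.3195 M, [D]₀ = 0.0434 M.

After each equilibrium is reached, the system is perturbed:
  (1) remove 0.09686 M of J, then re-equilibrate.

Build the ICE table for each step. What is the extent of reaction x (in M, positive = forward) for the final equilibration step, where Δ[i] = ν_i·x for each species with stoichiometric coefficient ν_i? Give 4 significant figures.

x = -0.01194 M

Q₀ = 0.1603 vs Keq = 2.299 ⇒ Q<K, forward
Step 1:
                  L         J         D
  I          0.3393    0.3195    0.0434
  C        -0.06359  -0.06359   0.06359
  E          0.2757    0.2559     0.107
  solve Keq expr → x = 0.03179; check Q = 2.299
Then remove 0.09686 M of J.
Step 2:
                  L         J         D
  I          0.2757    0.1591     0.107
  C         0.02388   0.02388  -0.02388
  E          0.2996    0.1829    0.0831
  solve Keq expr → x = -0.01194; check Q = 2.299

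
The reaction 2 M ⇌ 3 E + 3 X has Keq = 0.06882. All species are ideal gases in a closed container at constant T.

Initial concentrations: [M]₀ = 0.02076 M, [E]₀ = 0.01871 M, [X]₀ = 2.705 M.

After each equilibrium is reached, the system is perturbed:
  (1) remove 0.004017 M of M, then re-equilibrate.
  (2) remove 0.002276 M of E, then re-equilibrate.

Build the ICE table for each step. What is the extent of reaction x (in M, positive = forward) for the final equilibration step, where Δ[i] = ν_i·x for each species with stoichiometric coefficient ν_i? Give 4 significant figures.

x = 6.0710e-04 M

Q₀ = 0.3008 vs Keq = 0.06882 ⇒ Q>K, reverse
Step 1:
                   M          E          X
  Initial    0.02076    0.01871      2.705
  Change    0.003898  -0.005848  -0.005848
  Equil      0.02466    0.01286      2.699
  solve Keq expr → x = -0.001949; check Q = 0.06882
Then remove 0.004017 M of M.
Step 2:
                   M          E          X
  Initial    0.02064    0.01286      2.699
  Change  7.6758e-04  -0.001151  -0.001151
  Equil      0.02141    0.01171      2.698
  solve Keq expr → x = -3.8379e-04; check Q = 0.06882
Then remove 0.002276 M of E.
Step 3:
                   M          E          X
  Initial    0.02141   0.009435      2.698
  Change   -0.001214   0.001821   0.001821
  Equil      0.02019    0.01126        2.7
  solve Keq expr → x = 6.0710e-04; check Q = 0.06882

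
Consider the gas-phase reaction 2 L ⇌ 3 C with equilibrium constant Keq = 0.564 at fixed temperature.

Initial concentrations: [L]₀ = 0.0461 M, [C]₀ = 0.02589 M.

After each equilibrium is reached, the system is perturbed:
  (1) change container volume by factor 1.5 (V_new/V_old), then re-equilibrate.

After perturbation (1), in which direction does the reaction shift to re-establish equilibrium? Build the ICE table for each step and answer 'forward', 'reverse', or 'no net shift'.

Direction: forward

Q₀ = 0.008166 vs Keq = 0.564 ⇒ Q<K, forward
Step 1:
                    L           C
  init         0.0461     0.02589
  Δ          -0.02491     0.03737
  eq          0.02119     0.06326
  solve Keq expr → x = 0.01246; check Q = 0.564
Then change container volume by factor 1.5 (V_new/V_old).
Step 2:
                    L           C
  init        0.01412     0.04217
  Δ         -0.001596    0.002394
  eq          0.01253     0.04457
  solve Keq expr → x = 7.9803e-04; check Q = 0.564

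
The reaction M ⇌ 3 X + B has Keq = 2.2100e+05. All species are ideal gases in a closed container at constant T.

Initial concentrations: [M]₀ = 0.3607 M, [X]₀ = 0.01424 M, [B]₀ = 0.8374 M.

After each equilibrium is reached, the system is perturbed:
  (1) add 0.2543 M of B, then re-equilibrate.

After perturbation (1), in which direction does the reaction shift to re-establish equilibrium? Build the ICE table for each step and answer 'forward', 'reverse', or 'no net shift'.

Q₀ = 6.7037e-06 vs Keq = 2.2100e+05 ⇒ Q<K, forward
Step 1:
                    M           X           B
  Initial      0.3607     0.01424      0.8374
  Change      -0.3607       1.082      0.3607
  Equil    7.1435e-06       1.096       1.198
  solve Keq expr → x = 0.3607; check Q = 2.2100e+05
Then add 0.2543 M of B.
Step 2:
                    M           X           B
  Initial  7.1435e-06       1.096       1.452
  Change   1.5161e-06 -4.5483e-06 -1.5161e-06
  Equil    8.6596e-06       1.096       1.452
  solve Keq expr → x = -1.5161e-06; check Q = 2.2100e+05

Direction: reverse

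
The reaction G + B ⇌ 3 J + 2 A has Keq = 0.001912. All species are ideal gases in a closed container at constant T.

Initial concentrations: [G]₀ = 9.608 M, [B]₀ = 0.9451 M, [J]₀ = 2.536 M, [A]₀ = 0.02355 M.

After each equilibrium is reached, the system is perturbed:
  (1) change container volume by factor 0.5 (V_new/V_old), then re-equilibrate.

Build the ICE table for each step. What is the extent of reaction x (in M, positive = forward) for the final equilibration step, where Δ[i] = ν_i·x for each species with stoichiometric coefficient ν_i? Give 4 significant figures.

Q₀ = 9.9614e-04 vs Keq = 0.001912 ⇒ Q<K, forward
Step 1:
                   G          B          J          A
  Initial      9.608     0.9451      2.536    0.02355
  Change   -0.004372  -0.004372    0.01311   0.008743
  Equil        9.604     0.9407      2.549    0.03229
  solve Keq expr → x = 0.004372; check Q = 0.001912
Then change container volume by factor 0.5 (V_new/V_old).
Step 2:
                   G          B          J          A
  Initial      19.21      1.881      5.098    0.06459
  Change      0.0206     0.0206   -0.06179   -0.04119
  Equil        19.23      1.902      5.036     0.0234
  solve Keq expr → x = -0.0206; check Q = 0.001912

x = -0.0206 M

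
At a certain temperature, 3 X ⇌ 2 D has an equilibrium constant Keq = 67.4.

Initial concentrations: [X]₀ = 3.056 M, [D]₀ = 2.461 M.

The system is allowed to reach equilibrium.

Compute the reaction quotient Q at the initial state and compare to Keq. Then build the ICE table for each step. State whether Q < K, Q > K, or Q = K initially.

Q₀ = 0.2122 vs Keq = 67.4 ⇒ Q<K, forward
Step 1:
                  X         D
  init        3.056     2.461
  Δ          -2.429     1.619
  eq         0.6274      4.08
  solve Keq expr → x = 0.8095; check Q = 67.4

Q₀ = 0.2122; Q < K (proceeds forward)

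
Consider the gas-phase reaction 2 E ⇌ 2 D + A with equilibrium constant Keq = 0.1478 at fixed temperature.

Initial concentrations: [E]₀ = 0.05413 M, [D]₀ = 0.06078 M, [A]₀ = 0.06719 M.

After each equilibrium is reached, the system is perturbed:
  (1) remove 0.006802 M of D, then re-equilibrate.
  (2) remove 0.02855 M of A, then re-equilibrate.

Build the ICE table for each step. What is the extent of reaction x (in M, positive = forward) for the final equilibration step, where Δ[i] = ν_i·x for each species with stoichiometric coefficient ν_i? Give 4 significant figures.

x = 0.002824 M

Q₀ = 0.08471 vs Keq = 0.1478 ⇒ Q<K, forward
Step 1:
                  E         D         A
  I         0.05413   0.06078   0.06719
  C       -0.007137  0.007137  0.003569
  E         0.04699   0.06792   0.07076
  solve Keq expr → x = 0.003569; check Q = 0.1478
Then remove 0.006802 M of D.
Step 2:
                  E         D         A
  I         0.04699   0.06112   0.07076
  C       -0.002548  0.002548  0.001274
  E         0.04444   0.06366   0.07203
  solve Keq expr → x = 0.001274; check Q = 0.1478
Then remove 0.02855 M of A.
Step 3:
                  E         D         A
  I         0.04444   0.06366   0.04348
  C       -0.005648  0.005648  0.002824
  E          0.0388   0.06931   0.04631
  solve Keq expr → x = 0.002824; check Q = 0.1478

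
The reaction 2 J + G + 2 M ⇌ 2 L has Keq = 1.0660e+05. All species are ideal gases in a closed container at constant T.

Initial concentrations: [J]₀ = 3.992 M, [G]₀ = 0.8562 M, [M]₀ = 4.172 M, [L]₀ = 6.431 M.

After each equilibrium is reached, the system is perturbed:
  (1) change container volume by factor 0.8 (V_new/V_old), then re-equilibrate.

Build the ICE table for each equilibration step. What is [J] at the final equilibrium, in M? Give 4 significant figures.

[J]_eq = 2.85 M

Q₀ = 0.1741 vs Keq = 1.0660e+05 ⇒ Q<K, forward
Step 1:
                   J          G          M          L
  I            3.992     0.8562      4.172      6.431
  C           -1.712    -0.8562     -1.712      1.712
  E             2.28 1.9787e-05       2.46      8.143
  solve Keq expr → x = 0.8562; check Q = 1.0660e+05
Then change container volume by factor 0.8 (V_new/V_old).
Step 2:
                   J          G          M          L
  I             2.85 2.4733e-05      3.075      10.18
  C       -2.4139e-05 -1.2069e-05 -2.4139e-05 2.4139e-05
  E             2.85 1.2664e-05      3.075      10.18
  solve Keq expr → x = 1.2069e-05; check Q = 1.0660e+05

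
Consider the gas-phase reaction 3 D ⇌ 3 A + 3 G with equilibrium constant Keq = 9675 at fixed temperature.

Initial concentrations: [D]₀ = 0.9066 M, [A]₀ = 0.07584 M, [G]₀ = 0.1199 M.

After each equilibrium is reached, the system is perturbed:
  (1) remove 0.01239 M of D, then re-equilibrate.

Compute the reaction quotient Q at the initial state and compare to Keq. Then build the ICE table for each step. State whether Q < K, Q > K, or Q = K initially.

Q₀ = 1.0090e-06 vs Keq = 9675 ⇒ Q<K, forward
Step 1:
                    D           A           G
  init         0.9066     0.07584      0.1199
  Δ           -0.8633      0.8633      0.8633
  eq          0.04333      0.9391      0.9832
  solve Keq expr → x = 0.2878; check Q = 9675
Then remove 0.01239 M of D.
Step 2:
                    D           A           G
  init        0.03094      0.9391      0.9832
  Δ           0.01137    -0.01137    -0.01137
  eq          0.04231      0.9277      0.9718
  solve Keq expr → x = -0.00379; check Q = 9675

Q₀ = 1.0090e-06; Q < K (proceeds forward)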